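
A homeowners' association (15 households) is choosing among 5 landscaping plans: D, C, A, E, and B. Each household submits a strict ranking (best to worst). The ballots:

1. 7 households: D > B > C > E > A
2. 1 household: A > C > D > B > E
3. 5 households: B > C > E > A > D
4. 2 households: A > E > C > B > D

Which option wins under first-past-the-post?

First-place votes: D 7, C 0, A 3, E 0, B 5.
D has the most first-place votes.

D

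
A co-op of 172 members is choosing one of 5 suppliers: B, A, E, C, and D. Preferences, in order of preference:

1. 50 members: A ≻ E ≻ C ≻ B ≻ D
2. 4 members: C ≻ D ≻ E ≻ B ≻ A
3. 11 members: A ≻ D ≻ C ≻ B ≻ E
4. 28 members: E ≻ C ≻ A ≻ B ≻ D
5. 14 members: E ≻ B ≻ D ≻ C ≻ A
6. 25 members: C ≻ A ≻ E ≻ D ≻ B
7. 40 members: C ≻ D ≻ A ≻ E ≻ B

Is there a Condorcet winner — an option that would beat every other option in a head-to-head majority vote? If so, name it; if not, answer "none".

none

Checking pairwise contests:
A beats B 154–18.
C beats A 111–61.
A beats E 126–46.
E beats C 92–80.
B beats D 92–80.
Every option loses at least one head-to-head, so there is no Condorcet winner.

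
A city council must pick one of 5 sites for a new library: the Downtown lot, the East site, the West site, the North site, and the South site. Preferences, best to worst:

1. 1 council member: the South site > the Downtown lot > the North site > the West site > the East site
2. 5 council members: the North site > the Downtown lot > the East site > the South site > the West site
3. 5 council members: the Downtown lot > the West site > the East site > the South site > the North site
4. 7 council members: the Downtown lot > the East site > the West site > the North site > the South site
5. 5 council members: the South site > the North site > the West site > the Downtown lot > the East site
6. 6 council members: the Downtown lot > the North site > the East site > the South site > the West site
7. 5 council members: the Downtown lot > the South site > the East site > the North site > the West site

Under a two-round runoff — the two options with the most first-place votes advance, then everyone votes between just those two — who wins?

Round 1 first-place votes: the Downtown lot 23, the East site 0, the West site 0, the North site 5, the South site 6.
the Downtown lot and the South site advance.
Runoff: the Downtown lot is preferred to the South site by 28 voters; the South site by 6.
the Downtown lot wins the runoff.

the Downtown lot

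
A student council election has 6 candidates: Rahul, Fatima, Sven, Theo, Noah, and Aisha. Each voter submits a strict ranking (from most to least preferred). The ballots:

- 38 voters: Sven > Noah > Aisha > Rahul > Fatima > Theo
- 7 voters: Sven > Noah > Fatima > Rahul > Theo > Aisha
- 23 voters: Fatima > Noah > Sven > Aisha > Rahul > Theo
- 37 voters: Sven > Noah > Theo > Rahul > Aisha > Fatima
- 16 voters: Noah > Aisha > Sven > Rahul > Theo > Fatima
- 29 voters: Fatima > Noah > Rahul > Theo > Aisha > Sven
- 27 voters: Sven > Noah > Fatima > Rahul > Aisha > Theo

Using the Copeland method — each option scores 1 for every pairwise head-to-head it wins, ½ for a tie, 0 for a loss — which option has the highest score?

Rahul: beats Fatima, Theo, and Aisha; loses to Sven and Noah → score 3.
Fatima: beats Theo; loses to Rahul, Sven, Noah, and Aisha → score 1.
Sven: beats Rahul, Fatima, Theo, Noah, and Aisha → score 5.
Theo: loses to Rahul, Fatima, Sven, Noah, and Aisha → score 0.
Noah: beats Rahul, Fatima, Theo, and Aisha; loses to Sven → score 4.
Aisha: beats Fatima and Theo; loses to Rahul, Sven, and Noah → score 2.
Sven has the best pairwise record.

Sven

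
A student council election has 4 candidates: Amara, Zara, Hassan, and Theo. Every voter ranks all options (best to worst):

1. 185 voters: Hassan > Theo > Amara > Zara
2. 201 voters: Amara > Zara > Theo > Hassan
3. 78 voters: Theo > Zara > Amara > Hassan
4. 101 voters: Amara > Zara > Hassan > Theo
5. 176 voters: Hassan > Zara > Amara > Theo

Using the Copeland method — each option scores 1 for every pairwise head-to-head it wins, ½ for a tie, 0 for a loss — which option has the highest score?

Amara

Amara: beats Zara, Hassan, and Theo → score 3.
Zara: beats Hassan and Theo; loses to Amara → score 2.
Hassan: beats Theo; loses to Amara and Zara → score 1.
Theo: loses to Amara, Zara, and Hassan → score 0.
Amara has the best pairwise record.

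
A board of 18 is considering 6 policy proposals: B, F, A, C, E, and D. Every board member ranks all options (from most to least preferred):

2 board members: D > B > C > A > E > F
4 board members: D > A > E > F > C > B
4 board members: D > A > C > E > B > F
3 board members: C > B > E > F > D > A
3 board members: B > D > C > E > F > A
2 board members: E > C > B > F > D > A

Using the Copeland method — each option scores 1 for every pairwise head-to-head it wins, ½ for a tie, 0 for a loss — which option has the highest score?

D

B: beats F and A; loses to C, E, and D → score 2.
F: loses to B, A, C, E, and D → score 0.
A: beats F and E; loses to B, C, and D → score 2.
C: beats B, F, A, and E; loses to D → score 4.
E: beats B and F; loses to A, C, and D → score 2.
D: beats B, F, A, C, and E → score 5.
D has the best pairwise record.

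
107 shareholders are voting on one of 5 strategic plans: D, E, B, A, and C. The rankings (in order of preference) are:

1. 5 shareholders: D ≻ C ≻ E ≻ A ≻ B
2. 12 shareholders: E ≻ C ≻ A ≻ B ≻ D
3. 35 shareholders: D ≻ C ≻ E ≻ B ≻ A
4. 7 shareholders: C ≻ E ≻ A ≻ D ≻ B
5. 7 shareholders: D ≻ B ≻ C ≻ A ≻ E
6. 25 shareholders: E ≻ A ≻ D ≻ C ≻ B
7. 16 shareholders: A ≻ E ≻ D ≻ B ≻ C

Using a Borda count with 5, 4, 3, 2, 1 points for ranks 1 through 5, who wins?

E

D: 5·5 + 12·1 + 35·5 + 7·2 + 7·5 + 25·3 + 16·3 = 384
E: 5·3 + 12·5 + 35·3 + 7·4 + 7·1 + 25·5 + 16·4 = 404
B: 5·1 + 12·2 + 35·2 + 7·1 + 7·4 + 25·1 + 16·2 = 191
A: 5·2 + 12·3 + 35·1 + 7·3 + 7·2 + 25·4 + 16·5 = 296
C: 5·4 + 12·4 + 35·4 + 7·5 + 7·3 + 25·2 + 16·1 = 330
E has the highest Borda score (404).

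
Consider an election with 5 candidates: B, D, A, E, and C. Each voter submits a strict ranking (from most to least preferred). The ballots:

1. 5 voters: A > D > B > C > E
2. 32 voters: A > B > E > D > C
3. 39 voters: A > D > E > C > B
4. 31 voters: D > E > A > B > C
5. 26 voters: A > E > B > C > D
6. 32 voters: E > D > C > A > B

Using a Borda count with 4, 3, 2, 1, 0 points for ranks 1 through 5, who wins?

A

B: 5·2 + 32·3 + 39·0 + 31·1 + 26·2 + 32·0 = 189
D: 5·3 + 32·1 + 39·3 + 31·4 + 26·0 + 32·3 = 384
A: 5·4 + 32·4 + 39·4 + 31·2 + 26·4 + 32·1 = 502
E: 5·0 + 32·2 + 39·2 + 31·3 + 26·3 + 32·4 = 441
C: 5·1 + 32·0 + 39·1 + 31·0 + 26·1 + 32·2 = 134
A has the highest Borda score (502).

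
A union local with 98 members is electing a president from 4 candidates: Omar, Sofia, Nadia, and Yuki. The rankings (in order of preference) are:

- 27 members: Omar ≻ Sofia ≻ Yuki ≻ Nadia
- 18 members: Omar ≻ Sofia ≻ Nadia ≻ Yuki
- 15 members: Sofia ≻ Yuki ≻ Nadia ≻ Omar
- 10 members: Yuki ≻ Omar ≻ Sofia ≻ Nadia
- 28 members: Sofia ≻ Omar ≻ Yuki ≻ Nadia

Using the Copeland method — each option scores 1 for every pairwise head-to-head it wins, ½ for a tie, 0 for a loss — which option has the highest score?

Omar

Omar: beats Sofia, Nadia, and Yuki → score 3.
Sofia: beats Nadia and Yuki; loses to Omar → score 2.
Nadia: loses to Omar, Sofia, and Yuki → score 0.
Yuki: beats Nadia; loses to Omar and Sofia → score 1.
Omar has the best pairwise record.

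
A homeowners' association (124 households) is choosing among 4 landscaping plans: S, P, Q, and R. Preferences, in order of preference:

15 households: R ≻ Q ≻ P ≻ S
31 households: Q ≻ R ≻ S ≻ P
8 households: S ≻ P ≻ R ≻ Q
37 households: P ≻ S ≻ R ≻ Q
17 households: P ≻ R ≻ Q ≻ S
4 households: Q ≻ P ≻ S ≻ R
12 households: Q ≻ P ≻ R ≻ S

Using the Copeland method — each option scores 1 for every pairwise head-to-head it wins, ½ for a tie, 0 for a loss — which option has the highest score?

P

S: loses to P, Q, and R → score 0.
P: beats S and R; ties Q → score 2.5.
Q: beats S; ties P; loses to R → score 1.5.
R: beats S and Q; loses to P → score 2.
P has the best pairwise record.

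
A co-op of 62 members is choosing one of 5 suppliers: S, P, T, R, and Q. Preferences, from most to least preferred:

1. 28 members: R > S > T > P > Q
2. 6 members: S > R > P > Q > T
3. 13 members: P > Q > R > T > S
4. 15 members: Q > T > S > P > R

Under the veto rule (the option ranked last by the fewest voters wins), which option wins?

Last-place votes: S 13, P 0, T 6, R 15, Q 28.
P is ranked last by the fewest voters, so P wins.

P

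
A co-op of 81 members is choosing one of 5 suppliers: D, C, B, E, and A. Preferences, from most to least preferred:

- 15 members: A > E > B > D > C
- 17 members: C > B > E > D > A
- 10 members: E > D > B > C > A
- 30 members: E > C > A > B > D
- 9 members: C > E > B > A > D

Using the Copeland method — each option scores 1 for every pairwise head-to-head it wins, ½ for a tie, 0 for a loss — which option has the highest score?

E

D: loses to C, B, E, and A → score 0.
C: beats D, B, and A; loses to E → score 3.
B: beats D; loses to C, E, and A → score 1.
E: beats D, C, B, and A → score 4.
A: beats D and B; loses to C and E → score 2.
E has the best pairwise record.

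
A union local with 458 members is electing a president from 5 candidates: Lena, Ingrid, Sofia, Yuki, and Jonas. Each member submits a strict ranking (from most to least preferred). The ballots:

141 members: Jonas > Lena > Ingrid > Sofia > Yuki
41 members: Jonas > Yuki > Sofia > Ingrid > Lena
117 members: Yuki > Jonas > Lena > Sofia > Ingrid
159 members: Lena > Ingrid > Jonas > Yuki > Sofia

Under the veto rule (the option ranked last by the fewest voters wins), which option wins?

Last-place votes: Lena 41, Ingrid 117, Sofia 159, Yuki 141, Jonas 0.
Jonas is ranked last by the fewest voters, so Jonas wins.

Jonas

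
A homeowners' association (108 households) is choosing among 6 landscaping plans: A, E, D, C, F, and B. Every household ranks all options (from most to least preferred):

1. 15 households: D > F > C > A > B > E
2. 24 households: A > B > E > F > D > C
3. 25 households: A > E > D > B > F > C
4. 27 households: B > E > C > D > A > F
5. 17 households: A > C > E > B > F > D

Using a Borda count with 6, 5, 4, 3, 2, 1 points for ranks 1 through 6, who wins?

A

A: 15·3 + 24·6 + 25·6 + 27·2 + 17·6 = 495
E: 15·1 + 24·4 + 25·5 + 27·5 + 17·4 = 439
D: 15·6 + 24·2 + 25·4 + 27·3 + 17·1 = 336
C: 15·4 + 24·1 + 25·1 + 27·4 + 17·5 = 302
F: 15·5 + 24·3 + 25·2 + 27·1 + 17·2 = 258
B: 15·2 + 24·5 + 25·3 + 27·6 + 17·3 = 438
A has the highest Borda score (495).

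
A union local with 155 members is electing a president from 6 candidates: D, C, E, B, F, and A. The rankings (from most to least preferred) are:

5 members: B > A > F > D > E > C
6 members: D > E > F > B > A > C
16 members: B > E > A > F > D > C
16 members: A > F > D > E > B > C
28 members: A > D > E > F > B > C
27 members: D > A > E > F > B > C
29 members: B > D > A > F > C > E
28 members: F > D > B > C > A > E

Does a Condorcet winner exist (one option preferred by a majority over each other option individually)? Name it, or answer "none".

D vs C: 155–0 for D.
D vs E: 139–16 for D.
D vs B: 105–50 for D.
D vs F: 90–65 for D.
D vs A: 90–65 for D.
D beats every other option head-to-head.

D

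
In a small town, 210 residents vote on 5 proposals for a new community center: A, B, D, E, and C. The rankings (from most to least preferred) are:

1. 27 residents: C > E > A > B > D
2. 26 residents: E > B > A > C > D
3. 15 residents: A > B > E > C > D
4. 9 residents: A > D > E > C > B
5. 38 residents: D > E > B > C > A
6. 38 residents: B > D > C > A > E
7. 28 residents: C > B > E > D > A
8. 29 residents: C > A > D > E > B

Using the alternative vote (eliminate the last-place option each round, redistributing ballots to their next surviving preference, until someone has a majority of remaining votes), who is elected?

Round 1: A 24, B 38, D 38, E 26, C 84. Eliminate A.
Round 2: B 53, D 47, E 26, C 84. Eliminate E.
Round 3: B 79, D 47, C 84. Eliminate D.
Round 4: B 117, C 93. B has a majority.

B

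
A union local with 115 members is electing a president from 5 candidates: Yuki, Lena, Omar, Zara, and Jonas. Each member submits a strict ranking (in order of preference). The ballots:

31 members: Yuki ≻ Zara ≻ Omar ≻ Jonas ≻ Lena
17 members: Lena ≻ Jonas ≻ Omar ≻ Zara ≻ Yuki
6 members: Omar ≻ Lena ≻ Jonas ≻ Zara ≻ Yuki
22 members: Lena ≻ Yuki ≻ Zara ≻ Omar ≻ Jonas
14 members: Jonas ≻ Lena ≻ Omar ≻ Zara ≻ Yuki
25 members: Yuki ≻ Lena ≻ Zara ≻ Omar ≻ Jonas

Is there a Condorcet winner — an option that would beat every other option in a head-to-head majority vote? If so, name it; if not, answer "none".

Lena

Lena vs Yuki: 59–56 for Lena.
Lena vs Omar: 78–37 for Lena.
Lena vs Zara: 84–31 for Lena.
Lena vs Jonas: 70–45 for Lena.
Lena beats every other option head-to-head.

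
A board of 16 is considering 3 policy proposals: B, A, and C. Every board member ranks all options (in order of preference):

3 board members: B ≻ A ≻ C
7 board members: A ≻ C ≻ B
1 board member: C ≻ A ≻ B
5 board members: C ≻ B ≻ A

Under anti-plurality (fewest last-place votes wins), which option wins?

C

Last-place votes: B 8, A 5, C 3.
C is ranked last by the fewest voters, so C wins.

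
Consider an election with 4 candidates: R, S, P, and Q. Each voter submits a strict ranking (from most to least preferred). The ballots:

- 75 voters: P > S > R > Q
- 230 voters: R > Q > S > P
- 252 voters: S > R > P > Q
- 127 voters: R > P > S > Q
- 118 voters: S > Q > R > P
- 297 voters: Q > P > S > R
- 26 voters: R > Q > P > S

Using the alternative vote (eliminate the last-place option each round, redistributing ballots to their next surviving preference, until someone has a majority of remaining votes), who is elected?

S

Round 1: R 383, S 370, P 75, Q 297. Eliminate P.
Round 2: R 383, S 445, Q 297. Eliminate Q.
Round 3: R 383, S 742. S has a majority.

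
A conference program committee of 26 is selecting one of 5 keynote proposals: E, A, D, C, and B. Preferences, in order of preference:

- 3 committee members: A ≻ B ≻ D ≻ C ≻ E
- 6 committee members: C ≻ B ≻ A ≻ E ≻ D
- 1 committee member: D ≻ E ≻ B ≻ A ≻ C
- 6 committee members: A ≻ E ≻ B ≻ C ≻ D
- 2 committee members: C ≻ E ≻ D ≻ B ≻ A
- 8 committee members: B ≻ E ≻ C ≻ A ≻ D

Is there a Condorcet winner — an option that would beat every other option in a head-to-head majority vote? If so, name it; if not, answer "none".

B vs E: 17–9 for B.
B vs A: 17–9 for B.
B vs D: 23–3 for B.
B vs C: 18–8 for B.
B beats every other option head-to-head.

B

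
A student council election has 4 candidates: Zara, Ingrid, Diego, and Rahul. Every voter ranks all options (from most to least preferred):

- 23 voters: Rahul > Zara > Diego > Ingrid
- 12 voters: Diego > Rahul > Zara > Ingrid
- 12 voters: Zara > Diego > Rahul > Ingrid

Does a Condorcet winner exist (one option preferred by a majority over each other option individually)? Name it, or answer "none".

Checking pairwise contests:
Rahul beats Zara 35–12.
Zara beats Ingrid 47–0.
Zara beats Diego 35–12.
Diego beats Rahul 24–23.
Every option loses at least one head-to-head, so there is no Condorcet winner.

none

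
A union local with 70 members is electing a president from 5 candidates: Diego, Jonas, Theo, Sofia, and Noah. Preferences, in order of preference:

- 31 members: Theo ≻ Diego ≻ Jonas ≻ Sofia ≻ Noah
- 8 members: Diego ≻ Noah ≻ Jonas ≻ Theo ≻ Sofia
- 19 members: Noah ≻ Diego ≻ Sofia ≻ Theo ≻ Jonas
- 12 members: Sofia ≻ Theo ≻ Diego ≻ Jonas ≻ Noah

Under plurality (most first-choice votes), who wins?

First-place votes: Diego 8, Jonas 0, Theo 31, Sofia 12, Noah 19.
Theo has the most first-place votes.

Theo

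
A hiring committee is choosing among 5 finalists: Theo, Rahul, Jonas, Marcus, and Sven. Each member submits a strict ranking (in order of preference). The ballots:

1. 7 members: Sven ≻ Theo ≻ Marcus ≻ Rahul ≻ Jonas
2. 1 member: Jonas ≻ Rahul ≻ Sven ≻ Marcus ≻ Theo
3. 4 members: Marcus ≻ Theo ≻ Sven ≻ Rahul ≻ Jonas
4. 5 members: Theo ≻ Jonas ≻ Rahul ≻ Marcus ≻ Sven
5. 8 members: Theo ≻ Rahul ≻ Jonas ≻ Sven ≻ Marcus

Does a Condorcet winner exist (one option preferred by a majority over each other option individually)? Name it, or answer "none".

Theo

Theo vs Rahul: 24–1 for Theo.
Theo vs Jonas: 24–1 for Theo.
Theo vs Marcus: 20–5 for Theo.
Theo vs Sven: 17–8 for Theo.
Theo beats every other option head-to-head.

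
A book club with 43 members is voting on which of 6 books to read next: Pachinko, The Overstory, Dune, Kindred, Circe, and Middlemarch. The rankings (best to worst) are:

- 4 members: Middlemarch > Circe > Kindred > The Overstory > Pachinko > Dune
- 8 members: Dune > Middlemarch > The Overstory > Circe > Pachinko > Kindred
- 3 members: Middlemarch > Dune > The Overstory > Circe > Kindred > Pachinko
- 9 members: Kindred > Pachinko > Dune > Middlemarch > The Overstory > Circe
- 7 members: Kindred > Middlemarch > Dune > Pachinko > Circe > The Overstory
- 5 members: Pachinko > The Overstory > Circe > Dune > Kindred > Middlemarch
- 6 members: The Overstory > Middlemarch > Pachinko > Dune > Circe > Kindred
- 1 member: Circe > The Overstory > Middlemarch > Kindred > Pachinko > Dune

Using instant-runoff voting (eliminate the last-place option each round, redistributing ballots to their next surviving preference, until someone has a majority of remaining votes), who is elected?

Round 1: Pachinko 5, The Overstory 6, Dune 8, Kindred 16, Circe 1, Middlemarch 7. Eliminate Circe.
Round 2: Pachinko 5, The Overstory 7, Dune 8, Kindred 16, Middlemarch 7. Eliminate Pachinko.
Round 3: The Overstory 12, Dune 8, Kindred 16, Middlemarch 7. Eliminate Middlemarch.
Round 4: The Overstory 12, Dune 11, Kindred 20. Eliminate Dune.
Round 5: The Overstory 23, Kindred 20. The Overstory has a majority.

The Overstory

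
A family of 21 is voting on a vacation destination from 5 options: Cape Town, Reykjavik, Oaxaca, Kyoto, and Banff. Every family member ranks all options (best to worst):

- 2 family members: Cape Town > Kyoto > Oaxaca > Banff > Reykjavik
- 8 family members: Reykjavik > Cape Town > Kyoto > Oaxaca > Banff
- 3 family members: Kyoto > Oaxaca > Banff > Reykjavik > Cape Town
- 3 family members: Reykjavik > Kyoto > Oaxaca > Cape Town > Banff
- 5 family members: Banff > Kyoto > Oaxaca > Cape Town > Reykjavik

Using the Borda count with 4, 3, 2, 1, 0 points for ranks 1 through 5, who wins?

Kyoto

Cape Town: 2·4 + 8·3 + 3·0 + 3·1 + 5·1 = 40
Reykjavik: 2·0 + 8·4 + 3·1 + 3·4 + 5·0 = 47
Oaxaca: 2·2 + 8·1 + 3·3 + 3·2 + 5·2 = 37
Kyoto: 2·3 + 8·2 + 3·4 + 3·3 + 5·3 = 58
Banff: 2·1 + 8·0 + 3·2 + 3·0 + 5·4 = 28
Kyoto has the highest Borda score (58).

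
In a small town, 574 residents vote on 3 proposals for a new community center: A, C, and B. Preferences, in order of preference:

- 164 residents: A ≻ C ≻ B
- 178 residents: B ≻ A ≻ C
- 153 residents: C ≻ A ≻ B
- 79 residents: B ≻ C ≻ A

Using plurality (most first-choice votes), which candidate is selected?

B

First-place votes: A 164, C 153, B 257.
B has the most first-place votes.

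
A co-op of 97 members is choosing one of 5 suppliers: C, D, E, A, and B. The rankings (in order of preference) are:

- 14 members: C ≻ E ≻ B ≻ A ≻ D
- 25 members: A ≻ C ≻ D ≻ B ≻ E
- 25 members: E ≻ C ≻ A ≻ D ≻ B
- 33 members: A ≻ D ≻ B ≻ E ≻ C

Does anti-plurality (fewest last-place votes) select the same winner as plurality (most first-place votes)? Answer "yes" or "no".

Anti-plurality — last-place votes: C 33, D 14, E 25, A 0, B 25. Winner: A.
Plurality — first-place votes: C 14, D 0, E 25, A 58, B 0. Winner: A.
The two methods agree.

yes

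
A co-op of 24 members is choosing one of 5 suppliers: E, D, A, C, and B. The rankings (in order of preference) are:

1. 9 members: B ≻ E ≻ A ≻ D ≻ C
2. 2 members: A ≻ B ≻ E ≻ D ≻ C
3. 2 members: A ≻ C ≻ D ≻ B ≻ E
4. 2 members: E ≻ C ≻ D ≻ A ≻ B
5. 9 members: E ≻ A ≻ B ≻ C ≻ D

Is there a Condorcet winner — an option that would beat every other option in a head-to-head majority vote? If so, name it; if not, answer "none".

none

Checking pairwise contests:
B beats E 13–11.
E beats D 22–2.
E beats A 20–4.
E beats C 22–2.
A beats B 15–9.
Every option loses at least one head-to-head, so there is no Condorcet winner.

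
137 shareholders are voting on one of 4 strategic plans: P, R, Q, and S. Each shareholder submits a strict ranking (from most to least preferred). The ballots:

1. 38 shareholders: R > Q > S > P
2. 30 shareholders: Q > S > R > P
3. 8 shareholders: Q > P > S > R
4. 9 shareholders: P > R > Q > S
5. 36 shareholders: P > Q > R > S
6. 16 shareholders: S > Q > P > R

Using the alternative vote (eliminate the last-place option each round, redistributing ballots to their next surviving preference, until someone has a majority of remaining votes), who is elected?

Q

Round 1: P 45, R 38, Q 38, S 16. Eliminate S.
Round 2: P 45, R 38, Q 54. Eliminate R.
Round 3: P 45, Q 92. Q has a majority.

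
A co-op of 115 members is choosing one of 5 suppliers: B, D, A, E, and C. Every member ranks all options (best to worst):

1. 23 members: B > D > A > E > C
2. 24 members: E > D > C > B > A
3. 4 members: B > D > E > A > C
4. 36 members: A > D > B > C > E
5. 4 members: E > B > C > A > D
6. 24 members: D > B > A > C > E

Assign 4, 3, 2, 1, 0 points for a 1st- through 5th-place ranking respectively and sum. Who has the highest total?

B: 23·4 + 24·1 + 4·4 + 36·2 + 4·3 + 24·3 = 288
D: 23·3 + 24·3 + 4·3 + 36·3 + 4·0 + 24·4 = 357
A: 23·2 + 24·0 + 4·1 + 36·4 + 4·1 + 24·2 = 246
E: 23·1 + 24·4 + 4·2 + 36·0 + 4·4 + 24·0 = 143
C: 23·0 + 24·2 + 4·0 + 36·1 + 4·2 + 24·1 = 116
D has the highest Borda score (357).

D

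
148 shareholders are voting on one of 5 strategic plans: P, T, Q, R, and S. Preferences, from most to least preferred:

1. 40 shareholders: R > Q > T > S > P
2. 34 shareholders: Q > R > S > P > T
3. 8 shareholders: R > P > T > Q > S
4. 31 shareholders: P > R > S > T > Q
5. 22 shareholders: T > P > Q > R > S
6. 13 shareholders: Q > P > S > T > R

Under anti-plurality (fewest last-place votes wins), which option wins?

R

Last-place votes: P 40, T 34, Q 31, R 13, S 30.
R is ranked last by the fewest voters, so R wins.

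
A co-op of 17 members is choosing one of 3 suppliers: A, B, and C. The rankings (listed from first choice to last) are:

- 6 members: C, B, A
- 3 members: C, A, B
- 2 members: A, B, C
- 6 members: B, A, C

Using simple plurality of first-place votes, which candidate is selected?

First-place votes: A 2, B 6, C 9.
C has the most first-place votes.

C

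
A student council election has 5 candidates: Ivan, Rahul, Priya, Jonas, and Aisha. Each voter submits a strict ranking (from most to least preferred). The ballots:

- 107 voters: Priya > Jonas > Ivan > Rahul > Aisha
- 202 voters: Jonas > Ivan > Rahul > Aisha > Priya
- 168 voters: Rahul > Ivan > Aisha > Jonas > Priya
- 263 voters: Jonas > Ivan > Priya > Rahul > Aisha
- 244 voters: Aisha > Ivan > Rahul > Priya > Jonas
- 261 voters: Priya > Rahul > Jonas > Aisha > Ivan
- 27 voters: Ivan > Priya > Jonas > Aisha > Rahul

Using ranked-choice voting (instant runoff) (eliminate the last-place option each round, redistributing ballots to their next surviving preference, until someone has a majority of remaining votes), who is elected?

Jonas

Round 1: Ivan 27, Rahul 168, Priya 368, Jonas 465, Aisha 244. Eliminate Ivan.
Round 2: Rahul 168, Priya 395, Jonas 465, Aisha 244. Eliminate Rahul.
Round 3: Priya 395, Jonas 465, Aisha 412. Eliminate Priya.
Round 4: Jonas 860, Aisha 412. Jonas has a majority.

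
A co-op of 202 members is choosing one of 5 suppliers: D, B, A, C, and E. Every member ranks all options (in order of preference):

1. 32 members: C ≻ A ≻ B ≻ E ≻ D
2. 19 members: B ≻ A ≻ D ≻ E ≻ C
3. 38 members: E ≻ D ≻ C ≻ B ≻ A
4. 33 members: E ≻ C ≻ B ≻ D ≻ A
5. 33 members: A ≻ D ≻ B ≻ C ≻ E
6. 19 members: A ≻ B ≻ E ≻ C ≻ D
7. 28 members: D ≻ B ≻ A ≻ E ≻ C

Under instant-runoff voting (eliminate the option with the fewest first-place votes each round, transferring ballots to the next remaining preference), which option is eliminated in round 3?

C

Round 1: D 28, B 19, A 52, C 32, E 71. Eliminate B.
Round 2: D 28, A 71, C 32, E 71. Eliminate D.
Round 3: A 99, C 32, E 71. Eliminate C.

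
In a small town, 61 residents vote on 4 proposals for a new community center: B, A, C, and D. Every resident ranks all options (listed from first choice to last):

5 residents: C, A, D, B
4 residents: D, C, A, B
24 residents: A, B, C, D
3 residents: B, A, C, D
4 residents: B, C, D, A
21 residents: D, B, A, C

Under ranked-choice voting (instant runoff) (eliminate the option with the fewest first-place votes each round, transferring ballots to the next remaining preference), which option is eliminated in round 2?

B

Round 1: B 7, A 24, C 5, D 25. Eliminate C.
Round 2: B 7, A 29, D 25. Eliminate B.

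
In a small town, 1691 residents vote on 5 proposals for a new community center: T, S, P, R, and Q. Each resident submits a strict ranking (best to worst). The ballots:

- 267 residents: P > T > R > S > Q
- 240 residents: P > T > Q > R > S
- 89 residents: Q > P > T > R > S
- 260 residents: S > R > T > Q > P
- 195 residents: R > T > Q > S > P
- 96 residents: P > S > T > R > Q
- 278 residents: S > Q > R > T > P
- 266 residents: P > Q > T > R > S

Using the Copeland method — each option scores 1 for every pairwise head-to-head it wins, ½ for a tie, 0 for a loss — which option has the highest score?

T: beats S, R, and Q; loses to P → score 3.
S: beats Q; loses to T, P, and R → score 1.
P: beats T, S, R, and Q → score 4.
R: beats S; loses to T, P, and Q → score 1.
Q: beats R; loses to T, S, and P → score 1.
P has the best pairwise record.

P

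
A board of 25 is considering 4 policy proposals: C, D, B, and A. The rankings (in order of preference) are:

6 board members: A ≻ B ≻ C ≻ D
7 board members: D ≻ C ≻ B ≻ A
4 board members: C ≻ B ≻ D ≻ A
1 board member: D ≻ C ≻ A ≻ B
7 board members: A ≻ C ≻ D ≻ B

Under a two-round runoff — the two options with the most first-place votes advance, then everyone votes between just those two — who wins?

A

Round 1 first-place votes: C 4, D 8, B 0, A 13.
A and D advance.
Runoff: A is preferred to D by 13 voters; D by 12.
A wins the runoff.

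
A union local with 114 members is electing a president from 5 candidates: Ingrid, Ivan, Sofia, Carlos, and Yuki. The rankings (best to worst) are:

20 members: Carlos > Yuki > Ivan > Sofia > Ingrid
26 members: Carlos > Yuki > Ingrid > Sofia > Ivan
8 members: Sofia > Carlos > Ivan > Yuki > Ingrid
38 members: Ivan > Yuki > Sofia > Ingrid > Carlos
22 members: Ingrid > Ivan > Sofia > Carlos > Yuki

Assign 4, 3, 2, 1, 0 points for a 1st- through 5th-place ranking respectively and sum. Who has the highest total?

Ingrid: 20·0 + 26·2 + 8·0 + 38·1 + 22·4 = 178
Ivan: 20·2 + 26·0 + 8·2 + 38·4 + 22·3 = 274
Sofia: 20·1 + 26·1 + 8·4 + 38·2 + 22·2 = 198
Carlos: 20·4 + 26·4 + 8·3 + 38·0 + 22·1 = 230
Yuki: 20·3 + 26·3 + 8·1 + 38·3 + 22·0 = 260
Ivan has the highest Borda score (274).

Ivan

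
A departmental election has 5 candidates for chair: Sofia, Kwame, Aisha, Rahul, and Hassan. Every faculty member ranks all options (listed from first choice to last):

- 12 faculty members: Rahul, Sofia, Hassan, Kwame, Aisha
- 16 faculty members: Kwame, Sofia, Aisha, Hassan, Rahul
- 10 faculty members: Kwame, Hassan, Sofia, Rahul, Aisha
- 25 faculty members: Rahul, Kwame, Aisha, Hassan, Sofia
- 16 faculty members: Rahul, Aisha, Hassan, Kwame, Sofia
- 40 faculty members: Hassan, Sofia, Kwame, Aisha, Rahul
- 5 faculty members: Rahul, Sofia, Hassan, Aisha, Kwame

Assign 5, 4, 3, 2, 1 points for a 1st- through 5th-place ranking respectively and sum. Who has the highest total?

Hassan

Sofia: 12·4 + 16·4 + 10·3 + 25·1 + 16·1 + 40·4 + 5·4 = 363
Kwame: 12·2 + 16·5 + 10·5 + 25·4 + 16·2 + 40·3 + 5·1 = 411
Aisha: 12·1 + 16·3 + 10·1 + 25·3 + 16·4 + 40·2 + 5·2 = 299
Rahul: 12·5 + 16·1 + 10·2 + 25·5 + 16·5 + 40·1 + 5·5 = 366
Hassan: 12·3 + 16·2 + 10·4 + 25·2 + 16·3 + 40·5 + 5·3 = 421
Hassan has the highest Borda score (421).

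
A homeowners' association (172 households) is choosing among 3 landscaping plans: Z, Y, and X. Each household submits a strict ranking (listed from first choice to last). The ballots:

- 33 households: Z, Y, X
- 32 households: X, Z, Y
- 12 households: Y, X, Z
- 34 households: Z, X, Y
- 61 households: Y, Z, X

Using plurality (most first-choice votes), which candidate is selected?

First-place votes: Z 67, Y 73, X 32.
Y has the most first-place votes.

Y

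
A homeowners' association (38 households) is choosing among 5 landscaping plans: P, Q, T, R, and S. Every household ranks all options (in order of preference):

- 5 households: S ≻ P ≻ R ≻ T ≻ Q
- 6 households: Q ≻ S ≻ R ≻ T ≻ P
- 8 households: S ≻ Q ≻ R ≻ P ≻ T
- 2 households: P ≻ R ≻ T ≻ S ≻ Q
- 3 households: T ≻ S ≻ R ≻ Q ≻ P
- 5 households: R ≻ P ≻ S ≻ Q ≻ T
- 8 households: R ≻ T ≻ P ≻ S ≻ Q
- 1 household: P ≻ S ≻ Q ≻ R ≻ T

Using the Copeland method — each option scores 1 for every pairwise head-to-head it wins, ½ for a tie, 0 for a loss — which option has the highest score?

P: beats Q and T; loses to R and S → score 2.
Q: beats T; loses to P, R, and S → score 1.
T: loses to P, Q, R, and S → score 0.
R: beats P, Q, and T; loses to S → score 3.
S: beats P, Q, T, and R → score 4.
S has the best pairwise record.

S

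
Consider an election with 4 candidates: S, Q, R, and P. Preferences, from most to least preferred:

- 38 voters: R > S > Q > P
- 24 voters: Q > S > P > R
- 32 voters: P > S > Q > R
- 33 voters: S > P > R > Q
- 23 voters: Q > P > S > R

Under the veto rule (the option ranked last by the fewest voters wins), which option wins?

Last-place votes: S 0, Q 33, R 79, P 38.
S is ranked last by the fewest voters, so S wins.

S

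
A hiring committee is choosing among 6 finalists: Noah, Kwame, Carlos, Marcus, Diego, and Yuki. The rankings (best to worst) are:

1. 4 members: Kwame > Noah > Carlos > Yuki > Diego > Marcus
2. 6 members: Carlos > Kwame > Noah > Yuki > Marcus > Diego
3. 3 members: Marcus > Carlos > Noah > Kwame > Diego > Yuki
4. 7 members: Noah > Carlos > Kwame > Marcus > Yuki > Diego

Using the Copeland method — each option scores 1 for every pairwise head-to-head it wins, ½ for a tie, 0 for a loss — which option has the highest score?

Noah: beats Carlos, Marcus, Diego, and Yuki; ties Kwame → score 4.5.
Kwame: beats Marcus, Diego, and Yuki; ties Noah; loses to Carlos → score 3.5.
Carlos: beats Kwame, Marcus, Diego, and Yuki; loses to Noah → score 4.
Marcus: beats Diego; ties Yuki; loses to Noah, Kwame, and Carlos → score 1.5.
Diego: loses to Noah, Kwame, Carlos, Marcus, and Yuki → score 0.
Yuki: beats Diego; ties Marcus; loses to Noah, Kwame, and Carlos → score 1.5.
Noah has the best pairwise record.

Noah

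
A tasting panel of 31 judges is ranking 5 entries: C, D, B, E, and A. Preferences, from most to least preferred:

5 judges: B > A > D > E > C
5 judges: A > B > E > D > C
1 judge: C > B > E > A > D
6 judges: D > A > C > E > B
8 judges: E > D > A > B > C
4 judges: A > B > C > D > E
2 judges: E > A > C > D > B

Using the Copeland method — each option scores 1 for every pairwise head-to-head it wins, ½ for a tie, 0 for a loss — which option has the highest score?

C: loses to D, B, E, and A → score 0.
D: beats C and B; loses to E and A → score 2.
B: beats C; loses to D, E, and A → score 1.
E: beats C, D, and B; loses to A → score 3.
A: beats C, D, B, and E → score 4.
A has the best pairwise record.

A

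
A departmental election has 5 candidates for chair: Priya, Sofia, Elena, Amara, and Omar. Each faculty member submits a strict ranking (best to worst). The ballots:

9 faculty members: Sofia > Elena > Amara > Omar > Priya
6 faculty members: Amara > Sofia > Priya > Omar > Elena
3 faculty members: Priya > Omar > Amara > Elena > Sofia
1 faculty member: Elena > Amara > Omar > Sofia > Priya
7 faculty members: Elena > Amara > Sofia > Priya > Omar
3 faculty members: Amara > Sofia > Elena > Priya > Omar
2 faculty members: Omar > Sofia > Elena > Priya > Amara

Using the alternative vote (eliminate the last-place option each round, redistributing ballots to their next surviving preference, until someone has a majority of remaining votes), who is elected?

Amara

Round 1: Priya 3, Sofia 9, Elena 8, Amara 9, Omar 2. Eliminate Omar.
Round 2: Priya 3, Sofia 11, Elena 8, Amara 9. Eliminate Priya.
Round 3: Sofia 11, Elena 8, Amara 12. Eliminate Elena.
Round 4: Sofia 11, Amara 20. Amara has a majority.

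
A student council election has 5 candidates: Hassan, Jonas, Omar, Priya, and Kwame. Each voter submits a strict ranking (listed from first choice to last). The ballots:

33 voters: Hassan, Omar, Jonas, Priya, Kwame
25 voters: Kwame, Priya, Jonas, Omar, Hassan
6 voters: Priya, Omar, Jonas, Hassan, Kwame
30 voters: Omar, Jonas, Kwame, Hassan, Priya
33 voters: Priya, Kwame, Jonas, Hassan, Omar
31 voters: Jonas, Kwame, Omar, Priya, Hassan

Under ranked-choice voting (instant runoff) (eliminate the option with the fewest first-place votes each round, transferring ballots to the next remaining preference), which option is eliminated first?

Round 1: Hassan 33, Jonas 31, Omar 30, Priya 39, Kwame 25. Eliminate Kwame.

Kwame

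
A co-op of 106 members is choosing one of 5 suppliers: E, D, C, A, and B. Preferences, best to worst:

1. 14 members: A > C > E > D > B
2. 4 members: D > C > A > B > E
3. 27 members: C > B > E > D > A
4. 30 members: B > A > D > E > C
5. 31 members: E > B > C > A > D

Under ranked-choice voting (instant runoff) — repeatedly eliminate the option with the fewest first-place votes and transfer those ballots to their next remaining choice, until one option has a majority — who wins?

E

Round 1: E 31, D 4, C 27, A 14, B 30. Eliminate D.
Round 2: E 31, C 31, A 14, B 30. Eliminate A.
Round 3: E 31, C 45, B 30. Eliminate B.
Round 4: E 61, C 45. E has a majority.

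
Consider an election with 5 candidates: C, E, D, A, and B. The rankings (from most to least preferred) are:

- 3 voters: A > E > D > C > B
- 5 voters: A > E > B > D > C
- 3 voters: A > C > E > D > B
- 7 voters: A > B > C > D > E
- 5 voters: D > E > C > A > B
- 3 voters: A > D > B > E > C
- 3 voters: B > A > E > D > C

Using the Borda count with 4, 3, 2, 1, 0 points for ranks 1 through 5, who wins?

A

C: 3·1 + 5·0 + 3·3 + 7·2 + 5·2 + 3·0 + 3·0 = 36
E: 3·3 + 5·3 + 3·2 + 7·0 + 5·3 + 3·1 + 3·2 = 54
D: 3·2 + 5·1 + 3·1 + 7·1 + 5·4 + 3·3 + 3·1 = 53
A: 3·4 + 5·4 + 3·4 + 7·4 + 5·1 + 3·4 + 3·3 = 98
B: 3·0 + 5·2 + 3·0 + 7·3 + 5·0 + 3·2 + 3·4 = 49
A has the highest Borda score (98).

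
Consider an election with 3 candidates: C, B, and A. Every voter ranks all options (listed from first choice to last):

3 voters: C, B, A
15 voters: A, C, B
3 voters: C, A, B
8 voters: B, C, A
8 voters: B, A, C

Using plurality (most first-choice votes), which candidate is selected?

B

First-place votes: C 6, B 16, A 15.
B has the most first-place votes.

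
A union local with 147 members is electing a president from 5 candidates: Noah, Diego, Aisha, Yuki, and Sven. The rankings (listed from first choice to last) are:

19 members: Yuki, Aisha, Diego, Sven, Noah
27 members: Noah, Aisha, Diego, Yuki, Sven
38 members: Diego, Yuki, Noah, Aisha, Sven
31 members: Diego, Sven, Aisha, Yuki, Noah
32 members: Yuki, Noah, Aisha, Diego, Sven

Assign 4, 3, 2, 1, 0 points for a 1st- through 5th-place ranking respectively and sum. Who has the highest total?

Noah: 19·0 + 27·4 + 38·2 + 31·0 + 32·3 = 280
Diego: 19·2 + 27·2 + 38·4 + 31·4 + 32·1 = 400
Aisha: 19·3 + 27·3 + 38·1 + 31·2 + 32·2 = 302
Yuki: 19·4 + 27·1 + 38·3 + 31·1 + 32·4 = 376
Sven: 19·1 + 27·0 + 38·0 + 31·3 + 32·0 = 112
Diego has the highest Borda score (400).

Diego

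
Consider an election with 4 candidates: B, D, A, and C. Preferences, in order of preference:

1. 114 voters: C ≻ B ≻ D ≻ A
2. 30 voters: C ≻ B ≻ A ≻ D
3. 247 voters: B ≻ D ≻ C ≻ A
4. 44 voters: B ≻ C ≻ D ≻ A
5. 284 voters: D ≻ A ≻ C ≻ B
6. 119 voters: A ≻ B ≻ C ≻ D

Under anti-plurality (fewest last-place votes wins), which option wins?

C

Last-place votes: B 284, D 149, A 405, C 0.
C is ranked last by the fewest voters, so C wins.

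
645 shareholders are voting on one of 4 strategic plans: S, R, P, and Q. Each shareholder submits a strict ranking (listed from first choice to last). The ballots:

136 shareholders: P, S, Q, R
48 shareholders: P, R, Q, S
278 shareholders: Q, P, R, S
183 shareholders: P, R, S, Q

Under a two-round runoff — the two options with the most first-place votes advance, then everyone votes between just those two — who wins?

P

Round 1 first-place votes: S 0, R 0, P 367, Q 278.
P and Q advance.
Runoff: P is preferred to Q by 367 voters; Q by 278.
P wins the runoff.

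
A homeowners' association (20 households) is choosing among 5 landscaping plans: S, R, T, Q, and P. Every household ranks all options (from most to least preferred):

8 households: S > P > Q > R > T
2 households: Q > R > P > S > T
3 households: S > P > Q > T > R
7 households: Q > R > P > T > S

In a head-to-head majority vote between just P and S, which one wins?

S

Voters preferring P to S: 9; preferring S to P: 11.
S wins the head-to-head.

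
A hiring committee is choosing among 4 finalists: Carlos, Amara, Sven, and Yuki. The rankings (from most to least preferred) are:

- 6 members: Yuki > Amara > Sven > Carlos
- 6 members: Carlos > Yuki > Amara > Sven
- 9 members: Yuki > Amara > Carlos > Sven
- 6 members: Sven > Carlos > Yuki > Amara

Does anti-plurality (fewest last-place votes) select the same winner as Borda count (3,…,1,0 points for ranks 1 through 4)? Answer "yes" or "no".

yes

Anti-plurality — last-place votes: Carlos 6, Amara 6, Sven 15, Yuki 0. Winner: Yuki.
Borda — scores: Carlos 39, Amara 36, Sven 24, Yuki 63. Winner: Yuki.
The two methods agree.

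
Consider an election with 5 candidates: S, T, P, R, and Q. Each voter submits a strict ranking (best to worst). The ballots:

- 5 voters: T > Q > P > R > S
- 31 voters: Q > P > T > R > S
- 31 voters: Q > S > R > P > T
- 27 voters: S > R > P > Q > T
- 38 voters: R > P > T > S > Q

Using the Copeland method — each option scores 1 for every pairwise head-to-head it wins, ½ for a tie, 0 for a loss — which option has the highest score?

S: loses to T, P, R, and Q → score 0.
T: beats S; loses to P, R, and Q → score 1.
P: beats S and T; loses to R and Q → score 2.
R: beats S, T, and P; loses to Q → score 3.
Q: beats S, T, P, and R → score 4.
Q has the best pairwise record.

Q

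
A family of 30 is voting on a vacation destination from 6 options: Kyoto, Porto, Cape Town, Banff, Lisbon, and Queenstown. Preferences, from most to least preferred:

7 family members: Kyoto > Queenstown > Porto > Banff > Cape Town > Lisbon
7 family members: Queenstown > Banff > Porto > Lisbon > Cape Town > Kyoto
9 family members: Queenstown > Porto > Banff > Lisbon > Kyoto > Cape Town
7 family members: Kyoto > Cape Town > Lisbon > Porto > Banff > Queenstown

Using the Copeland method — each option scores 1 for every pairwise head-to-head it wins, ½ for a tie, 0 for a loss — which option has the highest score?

Kyoto: beats Cape Town; loses to Porto, Banff, Lisbon, and Queenstown → score 1.
Porto: beats Kyoto, Cape Town, Banff, and Lisbon; loses to Queenstown → score 4.
Cape Town: loses to Kyoto, Porto, Banff, Lisbon, and Queenstown → score 0.
Banff: beats Kyoto, Cape Town, and Lisbon; loses to Porto and Queenstown → score 3.
Lisbon: beats Kyoto and Cape Town; loses to Porto, Banff, and Queenstown → score 2.
Queenstown: beats Kyoto, Porto, Cape Town, Banff, and Lisbon → score 5.
Queenstown has the best pairwise record.

Queenstown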